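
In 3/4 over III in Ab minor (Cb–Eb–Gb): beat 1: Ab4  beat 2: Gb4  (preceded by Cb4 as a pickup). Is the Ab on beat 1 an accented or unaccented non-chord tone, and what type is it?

Accented appoggiatura.

The harmony at that moment is Cb major triad (Cb, Eb, Gb); Ab4 is not a chord tone.
It is approached by leap up from Cb4 and left by step down to Gb4.
Leap in, step out — an appoggiatura.
It falls on the downbeat, so it is accented.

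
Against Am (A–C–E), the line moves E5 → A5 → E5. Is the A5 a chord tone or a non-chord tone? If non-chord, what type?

A minor triad contains A, C, E; A is the root, so it is a chord tone.

Chord tone (the root of A minor triad).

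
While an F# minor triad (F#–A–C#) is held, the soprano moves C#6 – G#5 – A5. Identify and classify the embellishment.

G#5 is an appoggiatura.

The harmony at that moment is F# minor triad (F#, A, C#); G#5 is not a chord tone.
It is approached by leap down from C#6 and left by step up to A5.
Leap in, step out — an appoggiatura.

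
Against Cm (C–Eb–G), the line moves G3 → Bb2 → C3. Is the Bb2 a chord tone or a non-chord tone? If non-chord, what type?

The harmony at that moment is C minor triad (C, Eb, G); Bb2 is not a chord tone.
It is approached by leap down from G3 and left by step up to C3.
Leap in, step out — an appoggiatura.

Non-chord tone — an appoggiatura.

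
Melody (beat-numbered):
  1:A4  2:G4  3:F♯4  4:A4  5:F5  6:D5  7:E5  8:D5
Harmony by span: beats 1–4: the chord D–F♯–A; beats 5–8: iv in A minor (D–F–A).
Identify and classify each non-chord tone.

G4 (beat 2) — passing tone; E5 (beat 7) — neighbor tone.

The harmony at that moment is D major triad (D, F♯, A); G4 is not a chord tone.
It is approached by step down from A4 and left by step down to F♯4.
Step in, step out in the same direction — a passing tone.
The harmony at that moment is D minor triad (D, F, A); E5 is not a chord tone.
It is approached by step up from D5 and left by step down to D5.
Step away and step back to the same note — a neighbor tone (upper neighbor).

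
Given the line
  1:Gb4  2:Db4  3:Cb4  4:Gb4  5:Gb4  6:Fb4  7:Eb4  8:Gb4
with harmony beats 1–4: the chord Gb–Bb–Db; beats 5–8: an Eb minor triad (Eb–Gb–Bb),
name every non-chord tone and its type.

Cb4 (beat 3) — escape tone; Fb4 (beat 6) — passing tone.

The harmony at that moment is Gb major triad (Gb, Bb, Db); Cb4 is not a chord tone.
It is approached by step down from Db4 and left by leap up to Gb4.
Step in, leap out — an escape tone.
The harmony at that moment is Eb minor triad (Eb, Gb, Bb); Fb4 is not a chord tone.
It is approached by step down from Gb4 and left by step down to Eb4.
Step in, step out in the same direction — a passing tone.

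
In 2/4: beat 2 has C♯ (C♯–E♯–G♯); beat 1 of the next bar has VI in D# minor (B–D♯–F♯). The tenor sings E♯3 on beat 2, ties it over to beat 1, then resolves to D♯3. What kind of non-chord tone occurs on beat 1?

Suspension.

The harmony at that moment is B major triad (B, D♯, F♯); E♯3 is not a chord tone.
It is held over (the same pitch as the preceding E♯3) and left by step down to D♯3.
Held over from the previous chord and resolving down by step — a suspension.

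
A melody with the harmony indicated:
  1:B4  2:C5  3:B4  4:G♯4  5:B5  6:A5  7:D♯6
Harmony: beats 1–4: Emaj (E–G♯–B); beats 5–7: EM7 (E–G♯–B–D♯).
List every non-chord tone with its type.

C5 (beat 2) — neighbor tone; A5 (beat 6) — escape tone.

The harmony at that moment is E major triad (E, G♯, B); C5 is not a chord tone.
It is approached by step up from B4 and left by step down to B4.
Step away and step back to the same note — a neighbor tone (upper neighbor).
The harmony at that moment is E major seventh chord (E, G♯, B, D♯); A5 is not a chord tone.
It is approached by step down from B5 and left by leap up to D♯6.
Step in, leap out — an escape tone.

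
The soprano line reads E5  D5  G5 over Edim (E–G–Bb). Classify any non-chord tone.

The harmony at that moment is E diminished triad (E, G, Bb); D5 is not a chord tone.
It is approached by step down from E5 and left by leap up to G5.
Step in, leap out — an escape tone.

D5 is an escape tone.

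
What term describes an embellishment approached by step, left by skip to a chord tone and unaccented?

Escape tone.

Approach: by step. Departure: by leap. Metric position: weak.
Step in, leap out, from a weak position — an escape tone (échappée). (It is the mirror image of the appoggiatura, which leaps in and steps out on a strong beat.)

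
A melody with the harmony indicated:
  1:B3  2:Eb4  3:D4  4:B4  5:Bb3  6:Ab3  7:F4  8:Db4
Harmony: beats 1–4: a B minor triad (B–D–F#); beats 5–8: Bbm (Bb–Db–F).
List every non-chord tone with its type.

Eb4 (beat 2) — appoggiatura; Ab3 (beat 6) — escape tone.

The harmony at that moment is B minor triad (B, D, F#); Eb4 is not a chord tone.
It is approached by leap up from B3 and left by step down to D4.
Leap in, step out — an appoggiatura.
The harmony at that moment is Bb minor triad (Bb, Db, F); Ab3 is not a chord tone.
It is approached by step down from Bb3 and left by leap up to F4.
Step in, leap out — an escape tone.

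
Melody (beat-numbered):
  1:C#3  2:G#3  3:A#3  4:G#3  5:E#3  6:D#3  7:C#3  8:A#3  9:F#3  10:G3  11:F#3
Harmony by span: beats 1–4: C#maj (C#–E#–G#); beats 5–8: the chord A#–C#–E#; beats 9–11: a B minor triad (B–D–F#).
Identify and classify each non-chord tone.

A#3 (beat 3) — neighbor tone; D#3 (beat 6) — passing tone; G3 (beat 10) — neighbor tone.

The harmony at that moment is C# major triad (C#, E#, G#); A#3 is not a chord tone.
It is approached by step up from G#3 and left by step down to G#3.
Step away and step back to the same note — a neighbor tone (upper neighbor).
The harmony at that moment is A# minor triad (A#, C#, E#); D#3 is not a chord tone.
It is approached by step down from E#3 and left by step down to C#3.
Step in, step out in the same direction — a passing tone.
The harmony at that moment is B minor triad (B, D, F#); G3 is not a chord tone.
It is approached by step up from F#3 and left by step down to F#3.
Step away and step back to the same note — a neighbor tone (upper neighbor).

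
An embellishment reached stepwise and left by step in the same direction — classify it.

Approach: by step. Departure: by step, continuing in the same direction.
Stepwise on both sides with no change of direction means the note fills in the space between two different chord tones — a passing tone. (Had it turned back to its starting note it would be a neighbor tone instead.)

Passing tone.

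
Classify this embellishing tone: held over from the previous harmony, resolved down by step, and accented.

Suspension.

Approach: by preparation — the pitch is first a chord tone, then held (tied or repeated) while the harmony changes under it. Departure: down by step. Metric position: strong.
A prepared dissonance that resolves downward by step — a suspension. (The same figure resolving upward would be a retardation.)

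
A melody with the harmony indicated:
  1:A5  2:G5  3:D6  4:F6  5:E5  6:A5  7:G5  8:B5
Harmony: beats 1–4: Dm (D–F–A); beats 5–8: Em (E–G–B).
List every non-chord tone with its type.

The harmony at that moment is D minor triad (D, F, A); G5 is not a chord tone.
It is approached by step down from A5 and left by leap up to D6.
Step in, leap out — an escape tone.
The harmony at that moment is E minor triad (E, G, B); A5 is not a chord tone.
It is approached by leap up from E5 and left by step down to G5.
Leap in, step out — an appoggiatura.

G5 (beat 2) — escape tone; A5 (beat 6) — appoggiatura.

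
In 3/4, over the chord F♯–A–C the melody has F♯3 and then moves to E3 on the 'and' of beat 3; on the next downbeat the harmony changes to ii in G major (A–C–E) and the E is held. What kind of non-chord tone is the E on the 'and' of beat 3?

The harmony at that moment is F♯ diminished triad (F♯, A, C); E3 is not a chord tone.
It is approached by step down from F♯3 and then sustained as the same pitch into the next harmony.
Arriving early and becoming a chord tone when the harmony changes — an anticipation.

Anticipation.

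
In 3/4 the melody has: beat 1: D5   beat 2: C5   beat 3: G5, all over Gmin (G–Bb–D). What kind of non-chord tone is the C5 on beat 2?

Escape tone.

The harmony at that moment is G minor triad (G, Bb, D); C5 is not a chord tone.
It is approached by step down from D5 and left by leap up to G5.
Step in, leap out, on a weak beat — an escape tone.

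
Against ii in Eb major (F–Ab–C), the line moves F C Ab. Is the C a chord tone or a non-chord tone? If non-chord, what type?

F minor triad contains F, Ab, C; C is the fifth, so it is a chord tone.

Chord tone (the fifth of F minor triad).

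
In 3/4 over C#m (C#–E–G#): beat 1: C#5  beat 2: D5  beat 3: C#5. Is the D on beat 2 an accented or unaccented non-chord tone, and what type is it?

Unaccented neighbor tone.

The harmony at that moment is C# minor triad (C#, E, G#); D5 is not a chord tone.
It is approached by step up from C#5 and left by step down to C#5.
Step away and step back to the same note — a neighbor tone (upper neighbor).
It falls on a weak beat, so it is unaccented.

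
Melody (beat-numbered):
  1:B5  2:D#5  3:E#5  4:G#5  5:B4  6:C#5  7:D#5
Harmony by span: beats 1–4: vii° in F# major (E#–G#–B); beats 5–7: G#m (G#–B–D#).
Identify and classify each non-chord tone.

D#5 (beat 2) — appoggiatura; C#5 (beat 6) — passing tone.

The harmony at that moment is E# diminished triad (E#, G#, B); D#5 is not a chord tone.
It is approached by leap down from B5 and left by step up to E#5.
Leap in, step out — an appoggiatura.
The harmony at that moment is G# minor triad (G#, B, D#); C#5 is not a chord tone.
It is approached by step up from B4 and left by step up to D#5.
Step in, step out in the same direction — a passing tone.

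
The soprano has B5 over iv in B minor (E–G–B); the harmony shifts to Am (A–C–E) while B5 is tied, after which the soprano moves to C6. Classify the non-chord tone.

The harmony at that moment is A minor triad (A, C, E); B5 is not a chord tone.
It is held over (the same pitch as the preceding B5) and left by step up to C6.
Held over from the previous chord and resolving up by step — a retardation.

B5 is a retardation.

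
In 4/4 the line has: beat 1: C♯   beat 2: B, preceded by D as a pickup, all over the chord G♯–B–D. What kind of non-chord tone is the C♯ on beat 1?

The harmony at that moment is G♯ diminished triad (G♯, B, D); C♯ is not a chord tone.
It is approached by step down from D and left by step down to B.
Step in, step out in the same direction — a passing tone.

Passing tone.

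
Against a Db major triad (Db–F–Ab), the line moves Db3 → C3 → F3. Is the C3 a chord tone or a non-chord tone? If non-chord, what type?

Non-chord tone — an escape tone.

The harmony at that moment is Db major triad (Db, F, Ab); C3 is not a chord tone.
It is approached by step down from Db3 and left by leap up to F3.
Step in, leap out — an escape tone.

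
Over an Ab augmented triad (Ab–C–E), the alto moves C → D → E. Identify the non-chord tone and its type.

D is a passing tone.

The harmony at that moment is Ab augmented triad (Ab, C, E); D is not a chord tone.
It is approached by step up from C and left by step up to E.
Step in, step out in the same direction — a passing tone.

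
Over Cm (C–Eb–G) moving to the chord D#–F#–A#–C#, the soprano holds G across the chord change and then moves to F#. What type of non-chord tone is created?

G is a suspension.

The harmony at that moment is D# minor seventh chord (D#, F#, A#, C#); G is not a chord tone.
It is held over (the same pitch as the preceding G) and left by step down to F#.
Held over from the previous chord and resolving down by step — a suspension.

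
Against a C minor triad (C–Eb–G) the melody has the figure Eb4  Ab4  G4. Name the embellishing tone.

The harmony at that moment is C minor triad (C, Eb, G); Ab4 is not a chord tone.
It is approached by leap up from Eb4 and left by step down to G4.
Leap in, step out — an appoggiatura.

Ab4 is an appoggiatura.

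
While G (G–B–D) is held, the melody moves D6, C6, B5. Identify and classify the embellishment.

The harmony at that moment is G major triad (G, B, D); C6 is not a chord tone.
It is approached by step down from D6 and left by step down to B5.
Step in, step out in the same direction — a passing tone.

C6 is a passing tone.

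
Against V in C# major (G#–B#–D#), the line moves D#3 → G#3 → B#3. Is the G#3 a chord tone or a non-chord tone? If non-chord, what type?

Chord tone (the root of G# major triad).

G# major triad contains G#, B#, D#; G# is the root, so it is a chord tone.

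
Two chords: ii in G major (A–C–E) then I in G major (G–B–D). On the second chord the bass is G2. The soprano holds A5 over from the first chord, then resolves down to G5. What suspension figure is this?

At the second chord the bass is G2. The suspended A5 lies a ninth above the bass; after resolving down by step to G5, the interval above the bass becomes an octave.
Suspension figures are named by those two intervals: 9–8.

9–8 suspension.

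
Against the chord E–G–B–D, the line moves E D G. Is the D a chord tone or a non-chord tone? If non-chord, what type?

Chord tone (the seventh of E minor seventh chord).

E minor seventh chord contains E, G, B, D; D is the seventh, so it is a chord tone.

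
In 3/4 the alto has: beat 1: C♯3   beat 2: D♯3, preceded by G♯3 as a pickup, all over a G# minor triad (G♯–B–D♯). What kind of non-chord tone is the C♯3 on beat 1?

The harmony at that moment is G♯ minor triad (G♯, B, D♯); C♯3 is not a chord tone.
It is approached by leap down from G♯3 and left by step up to D♯3.
Leap in, step out, metrically accented — an appoggiatura.

Appoggiatura.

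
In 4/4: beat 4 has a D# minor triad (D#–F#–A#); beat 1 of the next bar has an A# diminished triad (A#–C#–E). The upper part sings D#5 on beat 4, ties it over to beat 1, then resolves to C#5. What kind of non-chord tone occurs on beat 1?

The harmony at that moment is A# diminished triad (A#, C#, E); D#5 is not a chord tone.
It is held over (the same pitch as the preceding D#5) and left by step down to C#5.
Held over from the previous chord and resolving down by step — a suspension.

Suspension.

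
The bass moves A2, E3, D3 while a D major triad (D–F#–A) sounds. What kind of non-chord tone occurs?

The harmony at that moment is D major triad (D, F#, A); E3 is not a chord tone.
It is approached by leap up from A2 and left by step down to D3.
Leap in, step out — an appoggiatura.

E3 is an appoggiatura.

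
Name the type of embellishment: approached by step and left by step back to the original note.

Neighbor tone.

Approach: by step. Departure: by step in the opposite direction, back to the starting pitch.
Stepwise on both sides but reversing to return to the same chord tone — a neighbor tone. (Had it continued onward in the same direction it would be a passing tone instead.)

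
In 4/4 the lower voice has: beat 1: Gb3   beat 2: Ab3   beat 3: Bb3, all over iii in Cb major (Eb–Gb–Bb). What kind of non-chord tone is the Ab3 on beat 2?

The harmony at that moment is Eb minor triad (Eb, Gb, Bb); Ab3 is not a chord tone.
It is approached by step up from Gb3 and left by step up to Bb3.
Step in, step out in the same direction — a passing tone.

Passing tone.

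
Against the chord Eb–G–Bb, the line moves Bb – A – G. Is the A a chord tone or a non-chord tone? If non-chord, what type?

Non-chord tone — a passing tone.

The harmony at that moment is Eb major triad (Eb, G, Bb); A is not a chord tone.
It is approached by step down from Bb and left by step down to G.
Step in, step out in the same direction — a passing tone.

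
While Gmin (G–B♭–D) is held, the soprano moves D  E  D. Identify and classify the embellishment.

E is a neighbor tone.

The harmony at that moment is G minor triad (G, B♭, D); E is not a chord tone.
It is approached by step up from D and left by step down to D.
Step away and step back to the same note — a neighbor tone (upper neighbor).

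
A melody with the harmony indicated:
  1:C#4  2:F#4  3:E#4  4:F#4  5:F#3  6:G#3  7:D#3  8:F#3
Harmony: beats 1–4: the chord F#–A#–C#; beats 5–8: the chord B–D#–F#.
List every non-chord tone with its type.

The harmony at that moment is F# major triad (F#, A#, C#); E#4 is not a chord tone.
It is approached by step down from F#4 and left by step up to F#4.
Step away and step back to the same note — a neighbor tone (lower neighbor).
The harmony at that moment is B major triad (B, D#, F#); G#3 is not a chord tone.
It is approached by step up from F#3 and left by leap down to D#3.
Step in, leap out — an escape tone.

E#4 (beat 3) — neighbor tone; G#3 (beat 6) — escape tone.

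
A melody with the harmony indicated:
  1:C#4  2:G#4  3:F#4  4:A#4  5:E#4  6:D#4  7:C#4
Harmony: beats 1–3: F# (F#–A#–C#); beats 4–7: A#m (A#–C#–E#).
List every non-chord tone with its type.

The harmony at that moment is F# major triad (F#, A#, C#); G#4 is not a chord tone.
It is approached by leap up from C#4 and left by step down to F#4.
Leap in, step out — an appoggiatura.
The harmony at that moment is A# minor triad (A#, C#, E#); D#4 is not a chord tone.
It is approached by step down from E#4 and left by step down to C#4.
Step in, step out in the same direction — a passing tone.

G#4 (beat 2) — appoggiatura; D#4 (beat 6) — passing tone.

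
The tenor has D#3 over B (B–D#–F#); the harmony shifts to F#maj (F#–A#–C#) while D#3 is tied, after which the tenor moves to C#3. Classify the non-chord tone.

D#3 is a suspension.

The harmony at that moment is F# major triad (F#, A#, C#); D#3 is not a chord tone.
It is held over (the same pitch as the preceding D#3) and left by step down to C#3.
Held over from the previous chord and resolving down by step — a suspension.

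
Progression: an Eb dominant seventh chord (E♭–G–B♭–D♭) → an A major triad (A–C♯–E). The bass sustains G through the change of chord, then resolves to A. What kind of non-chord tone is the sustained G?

The harmony at that moment is A major triad (A, C♯, E); G is not a chord tone.
It is held over (the same pitch as the preceding G) and left by step up to A.
Held over from the previous chord and resolving up by step — a retardation.

G is a retardation.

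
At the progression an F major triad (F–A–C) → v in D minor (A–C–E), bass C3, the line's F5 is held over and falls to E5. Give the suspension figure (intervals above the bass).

4–3 suspension.

At the second chord the bass is C3. The suspended F5 lies a fourth above the bass; after resolving down by step to E5, the interval above the bass becomes a third.
Suspension figures are named by those two intervals: 4–3.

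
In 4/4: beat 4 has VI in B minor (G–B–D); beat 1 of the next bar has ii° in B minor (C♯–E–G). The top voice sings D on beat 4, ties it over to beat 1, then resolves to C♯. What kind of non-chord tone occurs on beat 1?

The harmony at that moment is C♯ diminished triad (C♯, E, G); D is not a chord tone.
It is held over (the same pitch as the preceding D) and left by step down to C♯.
Held over from the previous chord and resolving down by step — a suspension.

Suspension.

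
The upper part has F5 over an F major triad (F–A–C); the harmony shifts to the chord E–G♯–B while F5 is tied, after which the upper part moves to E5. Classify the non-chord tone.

The harmony at that moment is E major triad (E, G♯, B); F5 is not a chord tone.
It is held over (the same pitch as the preceding F5) and left by step down to E5.
Held over from the previous chord and resolving down by step — a suspension.

F5 is a suspension.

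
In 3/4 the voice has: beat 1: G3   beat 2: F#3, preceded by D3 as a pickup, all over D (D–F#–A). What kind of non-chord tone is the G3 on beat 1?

The harmony at that moment is D major triad (D, F#, A); G3 is not a chord tone.
It is approached by leap up from D3 and left by step down to F#3.
Leap in, step out, metrically accented — an appoggiatura.

Appoggiatura.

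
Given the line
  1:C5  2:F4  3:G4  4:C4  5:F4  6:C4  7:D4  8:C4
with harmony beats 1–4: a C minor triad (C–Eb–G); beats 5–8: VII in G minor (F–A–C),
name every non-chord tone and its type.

F4 (beat 2) — appoggiatura; D4 (beat 7) — neighbor tone.

The harmony at that moment is C minor triad (C, Eb, G); F4 is not a chord tone.
It is approached by leap down from C5 and left by step up to G4.
Leap in, step out — an appoggiatura.
The harmony at that moment is F major triad (F, A, C); D4 is not a chord tone.
It is approached by step up from C4 and left by step down to C4.
Step away and step back to the same note — a neighbor tone (upper neighbor).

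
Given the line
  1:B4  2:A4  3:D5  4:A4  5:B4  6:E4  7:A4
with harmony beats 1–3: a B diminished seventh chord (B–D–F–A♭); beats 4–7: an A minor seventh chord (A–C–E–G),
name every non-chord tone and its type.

The harmony at that moment is B diminished seventh chord (B, D, F, A♭); A4 is not a chord tone.
It is approached by step down from B4 and left by leap up to D5.
Step in, leap out — an escape tone.
The harmony at that moment is A minor seventh chord (A, C, E, G); B4 is not a chord tone.
It is approached by step up from A4 and left by leap down to E4.
Step in, leap out — an escape tone.

A4 (beat 2) — escape tone; B4 (beat 5) — escape tone.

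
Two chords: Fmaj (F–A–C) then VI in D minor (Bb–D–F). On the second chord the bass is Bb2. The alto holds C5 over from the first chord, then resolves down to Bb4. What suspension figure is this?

9–8 suspension.

At the second chord the bass is Bb2. The suspended C5 lies a ninth above the bass; after resolving down by step to Bb4, the interval above the bass becomes an octave.
Suspension figures are named by those two intervals: 9–8.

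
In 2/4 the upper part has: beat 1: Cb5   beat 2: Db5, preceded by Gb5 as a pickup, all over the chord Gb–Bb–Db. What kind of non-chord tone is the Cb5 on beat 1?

The harmony at that moment is Gb major triad (Gb, Bb, Db); Cb5 is not a chord tone.
It is approached by leap down from Gb5 and left by step up to Db5.
Leap in, step out, metrically accented — an appoggiatura.

Appoggiatura.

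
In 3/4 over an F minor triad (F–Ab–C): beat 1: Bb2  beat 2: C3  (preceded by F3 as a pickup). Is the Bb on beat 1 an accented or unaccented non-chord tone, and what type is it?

The harmony at that moment is F minor triad (F, Ab, C); Bb2 is not a chord tone.
It is approached by leap down from F3 and left by step up to C3.
Leap in, step out — an appoggiatura.
It falls on the downbeat, so it is accented.

Accented appoggiatura.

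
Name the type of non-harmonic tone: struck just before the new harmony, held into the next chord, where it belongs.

Approach: ahead of the chord change (typically by step), so it is dissonant against the current harmony. Departure: none — the same pitch is restated or held and is a chord tone of the new harmony.
Dissonant first, consonant once the harmony catches up: the note simply arrives early — an anticipation. (The reverse timing, consonant first and dissonant after the change, would be a suspension or retardation.)

Anticipation.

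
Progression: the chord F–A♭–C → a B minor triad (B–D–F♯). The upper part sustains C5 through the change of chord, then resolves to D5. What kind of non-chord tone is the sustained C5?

The harmony at that moment is B minor triad (B, D, F♯); C5 is not a chord tone.
It is held over (the same pitch as the preceding C5) and left by step up to D5.
Held over from the previous chord and resolving up by step — a retardation.

C5 is a retardation.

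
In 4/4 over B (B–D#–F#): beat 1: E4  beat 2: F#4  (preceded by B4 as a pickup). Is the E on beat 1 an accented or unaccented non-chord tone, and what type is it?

Accented appoggiatura.

The harmony at that moment is B major triad (B, D#, F#); E4 is not a chord tone.
It is approached by leap down from B4 and left by step up to F#4.
Leap in, step out — an appoggiatura.
It falls on the downbeat, so it is accented.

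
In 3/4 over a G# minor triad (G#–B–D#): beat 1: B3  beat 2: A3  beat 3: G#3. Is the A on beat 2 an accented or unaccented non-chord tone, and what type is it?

The harmony at that moment is G# minor triad (G#, B, D#); A3 is not a chord tone.
It is approached by step down from B3 and left by step down to G#3.
Step in, step out in the same direction — a passing tone.
It falls on a weak beat, so it is unaccented.

Unaccented passing tone.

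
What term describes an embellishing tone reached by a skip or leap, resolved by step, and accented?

Approach: by leap. Departure: by step. Metric position: strong.
Leap in, step out, in a metrically strong position — an appoggiatura. (It is the mirror image of the escape tone, which steps in and leaps out from a weak position.)

Appoggiatura.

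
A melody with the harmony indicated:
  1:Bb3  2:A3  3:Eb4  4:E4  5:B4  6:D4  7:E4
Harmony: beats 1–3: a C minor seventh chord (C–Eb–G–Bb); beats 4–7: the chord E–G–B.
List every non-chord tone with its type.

A3 (beat 2) — escape tone; D4 (beat 6) — appoggiatura.

The harmony at that moment is C minor seventh chord (C, Eb, G, Bb); A3 is not a chord tone.
It is approached by step down from Bb3 and left by leap up to Eb4.
Step in, leap out — an escape tone.
The harmony at that moment is E minor triad (E, G, B); D4 is not a chord tone.
It is approached by leap down from B4 and left by step up to E4.
Leap in, step out — an appoggiatura.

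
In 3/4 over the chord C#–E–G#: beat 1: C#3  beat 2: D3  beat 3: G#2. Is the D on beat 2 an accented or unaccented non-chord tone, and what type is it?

Unaccented escape tone.

The harmony at that moment is C# minor triad (C#, E, G#); D3 is not a chord tone.
It is approached by step up from C#3 and left by leap down to G#2.
Step in, leap out — an escape tone.
It falls on a weak beat, so it is unaccented.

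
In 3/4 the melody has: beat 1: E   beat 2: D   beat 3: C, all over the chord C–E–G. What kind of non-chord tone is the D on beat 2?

The harmony at that moment is C major triad (C, E, G); D is not a chord tone.
It is approached by step down from E and left by step down to C.
Step in, step out in the same direction — a passing tone.

Passing tone.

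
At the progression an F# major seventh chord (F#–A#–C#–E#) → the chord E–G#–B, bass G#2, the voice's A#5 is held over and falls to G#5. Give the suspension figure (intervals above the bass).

9–8 suspension.

At the second chord the bass is G#2. The suspended A#5 lies a ninth above the bass; after resolving down by step to G#5, the interval above the bass becomes an octave.
Suspension figures are named by those two intervals: 9–8.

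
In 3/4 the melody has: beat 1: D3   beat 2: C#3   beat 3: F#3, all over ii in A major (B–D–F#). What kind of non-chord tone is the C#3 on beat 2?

Escape tone.

The harmony at that moment is B minor triad (B, D, F#); C#3 is not a chord tone.
It is approached by step down from D3 and left by leap up to F#3.
Step in, leap out, on a weak beat — an escape tone.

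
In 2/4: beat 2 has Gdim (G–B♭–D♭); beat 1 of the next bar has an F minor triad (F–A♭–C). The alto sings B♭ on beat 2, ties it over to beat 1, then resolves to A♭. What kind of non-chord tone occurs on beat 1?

Suspension.

The harmony at that moment is F minor triad (F, A♭, C); B♭ is not a chord tone.
It is held over (the same pitch as the preceding B♭) and left by step down to A♭.
Held over from the previous chord and resolving down by step — a suspension.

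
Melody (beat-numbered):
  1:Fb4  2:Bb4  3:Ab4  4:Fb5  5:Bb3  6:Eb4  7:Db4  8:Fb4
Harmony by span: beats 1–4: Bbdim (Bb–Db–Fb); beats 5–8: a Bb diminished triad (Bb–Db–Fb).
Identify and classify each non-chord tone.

The harmony at that moment is Bb diminished triad (Bb, Db, Fb); Ab4 is not a chord tone.
It is approached by step down from Bb4 and left by leap up to Fb5.
Step in, leap out — an escape tone.
The harmony at that moment is Bb diminished triad (Bb, Db, Fb); Eb4 is not a chord tone.
It is approached by leap up from Bb3 and left by step down to Db4.
Leap in, step out — an appoggiatura.

Ab4 (beat 3) — escape tone; Eb4 (beat 6) — appoggiatura.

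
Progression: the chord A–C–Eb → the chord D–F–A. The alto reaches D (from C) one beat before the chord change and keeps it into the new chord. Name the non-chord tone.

D is an anticipation.

The harmony at that moment is A diminished triad (A, C, Eb); D is not a chord tone.
It is approached by step up from C and then sustained as the same pitch into the next harmony.
Arriving early and becoming a chord tone when the harmony changes — an anticipation.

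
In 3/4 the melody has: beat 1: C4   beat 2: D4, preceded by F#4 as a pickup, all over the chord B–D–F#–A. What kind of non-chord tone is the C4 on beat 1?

The harmony at that moment is B minor seventh chord (B, D, F#, A); C4 is not a chord tone.
It is approached by leap down from F#4 and left by step up to D4.
Leap in, step out, metrically accented — an appoggiatura.

Appoggiatura.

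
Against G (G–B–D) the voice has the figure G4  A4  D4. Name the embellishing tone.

A4 is an escape tone.

The harmony at that moment is G major triad (G, B, D); A4 is not a chord tone.
It is approached by step up from G4 and left by leap down to D4.
Step in, leap out — an escape tone.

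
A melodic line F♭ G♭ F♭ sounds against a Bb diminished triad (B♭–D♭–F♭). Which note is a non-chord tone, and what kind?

G♭ is a neighbor tone.

The harmony at that moment is B♭ diminished triad (B♭, D♭, F♭); G♭ is not a chord tone.
It is approached by step up from F♭ and left by step down to F♭.
Step away and step back to the same note — a neighbor tone (upper neighbor).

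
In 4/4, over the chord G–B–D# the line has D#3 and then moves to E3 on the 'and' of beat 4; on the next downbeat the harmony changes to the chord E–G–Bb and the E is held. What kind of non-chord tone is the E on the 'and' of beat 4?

The harmony at that moment is G augmented triad (G, B, D#); E3 is not a chord tone.
It is approached by step up from D#3 and then sustained as the same pitch into the next harmony.
Arriving early and becoming a chord tone when the harmony changes — an anticipation.

Anticipation.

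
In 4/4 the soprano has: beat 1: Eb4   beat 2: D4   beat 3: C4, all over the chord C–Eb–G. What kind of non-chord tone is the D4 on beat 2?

Passing tone.

The harmony at that moment is C minor triad (C, Eb, G); D4 is not a chord tone.
It is approached by step down from Eb4 and left by step down to C4.
Step in, step out in the same direction — a passing tone.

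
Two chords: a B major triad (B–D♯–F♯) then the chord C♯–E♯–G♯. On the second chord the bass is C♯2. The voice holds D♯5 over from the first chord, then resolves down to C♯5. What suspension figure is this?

At the second chord the bass is C♯2. The suspended D♯5 lies a ninth above the bass; after resolving down by step to C♯5, the interval above the bass becomes an octave.
Suspension figures are named by those two intervals: 9–8.

9–8 suspension.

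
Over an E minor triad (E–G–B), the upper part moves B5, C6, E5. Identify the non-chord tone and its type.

The harmony at that moment is E minor triad (E, G, B); C6 is not a chord tone.
It is approached by step up from B5 and left by leap down to E5.
Step in, leap out — an escape tone.

C6 is an escape tone.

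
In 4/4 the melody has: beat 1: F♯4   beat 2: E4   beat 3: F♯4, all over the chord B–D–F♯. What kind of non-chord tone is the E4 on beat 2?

Lower neighbor tone.

The harmony at that moment is B minor triad (B, D, F♯); E4 is not a chord tone.
It is approached by step down from F♯4 and left by step up to F♯4.
Step away and step back to the same note — a neighbor tone (lower neighbor).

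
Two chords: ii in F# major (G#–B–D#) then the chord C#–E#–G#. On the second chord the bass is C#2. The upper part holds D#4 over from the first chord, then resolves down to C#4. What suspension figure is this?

At the second chord the bass is C#2. The suspended D#4 lies a ninth above the bass; after resolving down by step to C#4, the interval above the bass becomes an octave.
Suspension figures are named by those two intervals: 9–8.

9–8 suspension.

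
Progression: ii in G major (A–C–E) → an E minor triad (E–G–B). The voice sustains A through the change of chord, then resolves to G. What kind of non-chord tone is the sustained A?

A is a suspension.

The harmony at that moment is E minor triad (E, G, B); A is not a chord tone.
It is held over (the same pitch as the preceding A) and left by step down to G.
Held over from the previous chord and resolving down by step — a suspension.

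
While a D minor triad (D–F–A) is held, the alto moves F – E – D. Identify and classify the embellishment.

E is a passing tone.

The harmony at that moment is D minor triad (D, F, A); E is not a chord tone.
It is approached by step down from F and left by step down to D.
Step in, step out in the same direction — a passing tone.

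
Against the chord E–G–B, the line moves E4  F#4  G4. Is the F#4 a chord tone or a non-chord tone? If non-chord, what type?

The harmony at that moment is E minor triad (E, G, B); F#4 is not a chord tone.
It is approached by step up from E4 and left by step up to G4.
Step in, step out in the same direction — a passing tone.

Non-chord tone — a passing tone.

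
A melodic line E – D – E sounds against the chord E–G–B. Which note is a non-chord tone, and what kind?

The harmony at that moment is E minor triad (E, G, B); D is not a chord tone.
It is approached by step down from E and left by step up to E.
Step away and step back to the same note — a neighbor tone (lower neighbor).

D is a neighbor tone.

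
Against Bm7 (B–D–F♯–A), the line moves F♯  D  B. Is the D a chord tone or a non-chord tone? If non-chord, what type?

B minor seventh chord contains B, D, F♯, A; D is the third, so it is a chord tone.

Chord tone (the third of B minor seventh chord).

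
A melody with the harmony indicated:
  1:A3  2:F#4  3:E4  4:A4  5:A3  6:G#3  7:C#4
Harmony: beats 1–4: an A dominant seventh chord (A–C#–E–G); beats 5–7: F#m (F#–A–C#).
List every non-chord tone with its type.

F#4 (beat 2) — appoggiatura; G#3 (beat 6) — escape tone.

The harmony at that moment is A dominant seventh chord (A, C#, E, G); F#4 is not a chord tone.
It is approached by leap up from A3 and left by step down to E4.
Leap in, step out — an appoggiatura.
The harmony at that moment is F# minor triad (F#, A, C#); G#3 is not a chord tone.
It is approached by step down from A3 and left by leap up to C#4.
Step in, leap out — an escape tone.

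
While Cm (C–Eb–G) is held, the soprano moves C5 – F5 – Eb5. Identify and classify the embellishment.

F5 is an appoggiatura.

The harmony at that moment is C minor triad (C, Eb, G); F5 is not a chord tone.
It is approached by leap up from C5 and left by step down to Eb5.
Leap in, step out — an appoggiatura.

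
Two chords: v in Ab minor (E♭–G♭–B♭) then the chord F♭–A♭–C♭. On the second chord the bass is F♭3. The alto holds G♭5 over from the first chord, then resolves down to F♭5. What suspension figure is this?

9–8 suspension.

At the second chord the bass is F♭3. The suspended G♭5 lies a ninth above the bass; after resolving down by step to F♭5, the interval above the bass becomes an octave.
Suspension figures are named by those two intervals: 9–8.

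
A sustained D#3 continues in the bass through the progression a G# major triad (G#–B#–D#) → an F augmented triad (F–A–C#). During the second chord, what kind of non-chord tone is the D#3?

The harmony at that moment is F augmented triad (F, A, C#); D#3 is not a chord tone.
It is held over (the same pitch as the preceding D#3) and then sustained as the same pitch into the next harmony.
Sustained through a change of harmony — a pedal tone.

Pedal tone (pedal point).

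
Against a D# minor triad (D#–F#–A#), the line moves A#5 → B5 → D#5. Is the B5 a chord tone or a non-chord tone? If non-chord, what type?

Non-chord tone — an escape tone.

The harmony at that moment is D# minor triad (D#, F#, A#); B5 is not a chord tone.
It is approached by step up from A#5 and left by leap down to D#5.
Step in, leap out — an escape tone.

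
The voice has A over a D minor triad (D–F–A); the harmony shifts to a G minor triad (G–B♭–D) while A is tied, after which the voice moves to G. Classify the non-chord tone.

The harmony at that moment is G minor triad (G, B♭, D); A is not a chord tone.
It is held over (the same pitch as the preceding A) and left by step down to G.
Held over from the previous chord and resolving down by step — a suspension.

A is a suspension.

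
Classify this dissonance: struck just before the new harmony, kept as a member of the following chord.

Anticipation.

Approach: ahead of the chord change (typically by step), so it is dissonant against the current harmony. Departure: none — the same pitch is restated or held and is a chord tone of the new harmony.
Dissonant first, consonant once the harmony catches up: the note simply arrives early — an anticipation. (The reverse timing, consonant first and dissonant after the change, would be a suspension or retardation.)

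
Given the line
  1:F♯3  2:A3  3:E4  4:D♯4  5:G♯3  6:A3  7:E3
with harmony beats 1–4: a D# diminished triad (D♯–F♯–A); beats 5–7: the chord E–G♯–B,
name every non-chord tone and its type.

E4 (beat 3) — appoggiatura; A3 (beat 6) — escape tone.

The harmony at that moment is D♯ diminished triad (D♯, F♯, A); E4 is not a chord tone.
It is approached by leap up from A3 and left by step down to D♯4.
Leap in, step out — an appoggiatura.
The harmony at that moment is E major triad (E, G♯, B); A3 is not a chord tone.
It is approached by step up from G♯3 and left by leap down to E3.
Step in, leap out — an escape tone.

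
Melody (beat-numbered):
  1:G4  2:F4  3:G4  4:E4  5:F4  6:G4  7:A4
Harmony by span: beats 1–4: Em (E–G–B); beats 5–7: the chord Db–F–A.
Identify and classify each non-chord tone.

The harmony at that moment is E minor triad (E, G, B); F4 is not a chord tone.
It is approached by step down from G4 and left by step up to G4.
Step away and step back to the same note — a neighbor tone (lower neighbor).
The harmony at that moment is Db augmented triad (Db, F, A); G4 is not a chord tone.
It is approached by step up from F4 and left by step up to A4.
Step in, step out in the same direction — a passing tone.

F4 (beat 2) — neighbor tone; G4 (beat 6) — passing tone.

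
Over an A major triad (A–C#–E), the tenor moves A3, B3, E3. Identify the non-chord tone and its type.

B3 is an escape tone.

The harmony at that moment is A major triad (A, C#, E); B3 is not a chord tone.
It is approached by step up from A3 and left by leap down to E3.
Step in, leap out — an escape tone.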